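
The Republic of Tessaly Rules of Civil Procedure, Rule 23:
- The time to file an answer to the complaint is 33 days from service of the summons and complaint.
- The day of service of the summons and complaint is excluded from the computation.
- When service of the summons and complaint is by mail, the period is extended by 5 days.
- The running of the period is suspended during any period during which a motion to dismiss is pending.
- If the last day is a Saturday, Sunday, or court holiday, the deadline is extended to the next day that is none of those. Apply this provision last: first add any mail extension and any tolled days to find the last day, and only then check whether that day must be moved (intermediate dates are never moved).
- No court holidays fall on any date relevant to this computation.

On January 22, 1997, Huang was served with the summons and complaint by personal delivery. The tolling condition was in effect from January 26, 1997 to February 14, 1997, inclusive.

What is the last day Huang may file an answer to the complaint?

March 17, 1997

33 days after January 22, 1997 is February 24, 1997.
Service was not by mail, so no mail extension applies.
From January 26, 1997 through February 14, 1997 inclusive is 20 days; tolling adds 20 days: February 24, 1997 + 20 days = March 16, 1997.
March 16, 1997 is Sunday. The next qualifying day is March 17, 1997.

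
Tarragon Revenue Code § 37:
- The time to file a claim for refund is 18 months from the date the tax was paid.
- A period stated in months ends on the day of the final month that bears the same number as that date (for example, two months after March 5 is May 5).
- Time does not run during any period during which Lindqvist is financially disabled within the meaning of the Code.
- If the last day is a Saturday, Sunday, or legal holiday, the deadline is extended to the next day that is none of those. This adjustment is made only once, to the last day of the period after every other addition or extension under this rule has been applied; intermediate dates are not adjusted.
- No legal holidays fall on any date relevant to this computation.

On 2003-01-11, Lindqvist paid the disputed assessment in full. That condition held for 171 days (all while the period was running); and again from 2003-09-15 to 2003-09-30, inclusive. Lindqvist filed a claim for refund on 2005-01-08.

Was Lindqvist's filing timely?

18 months after 2003-01-11 is July 11, 2004.
Tolling adds 171 days: July 11, 2004 + 171 days = December 29, 2004.
From September 15, 2003 through September 30, 2003 inclusive is 16 days; tolling adds 16 days: December 29, 2004 + 16 days = January 14, 2005.
January 14, 2005 is a Friday and not a legal holiday, so no extension applies.
The deadline is January 14, 2005; the filing on January 8, 2005 is on or before that date.

Yes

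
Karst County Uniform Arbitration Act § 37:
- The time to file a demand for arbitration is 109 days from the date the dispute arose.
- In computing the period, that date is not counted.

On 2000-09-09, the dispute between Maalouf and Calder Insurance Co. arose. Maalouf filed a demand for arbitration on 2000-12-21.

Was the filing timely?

Yes

109 days after 2000-09-09 is December 27, 2000.
The deadline is December 27, 2000; the filing on December 21, 2000 is on or before that date.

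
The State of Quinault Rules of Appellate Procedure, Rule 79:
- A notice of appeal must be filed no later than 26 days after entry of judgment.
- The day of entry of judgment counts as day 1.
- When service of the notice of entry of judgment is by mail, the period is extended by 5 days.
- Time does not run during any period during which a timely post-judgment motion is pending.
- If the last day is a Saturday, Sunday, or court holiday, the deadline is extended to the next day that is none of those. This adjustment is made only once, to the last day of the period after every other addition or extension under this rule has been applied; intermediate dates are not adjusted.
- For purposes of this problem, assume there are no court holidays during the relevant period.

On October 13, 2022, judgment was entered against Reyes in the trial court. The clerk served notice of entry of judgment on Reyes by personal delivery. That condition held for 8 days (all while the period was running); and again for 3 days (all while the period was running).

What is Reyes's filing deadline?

November 18, 2022

Counting October 13, 2022 as day 1, day 26 is November 7, 2022.
Service was not by mail, so no mail extension applies.
Tolling adds 8 days: November 7, 2022 + 8 days = November 15, 2022.
Tolling adds 3 days: November 15, 2022 + 3 days = November 18, 2022.
November 18, 2022 is a Friday and not a court holiday, so no extension applies.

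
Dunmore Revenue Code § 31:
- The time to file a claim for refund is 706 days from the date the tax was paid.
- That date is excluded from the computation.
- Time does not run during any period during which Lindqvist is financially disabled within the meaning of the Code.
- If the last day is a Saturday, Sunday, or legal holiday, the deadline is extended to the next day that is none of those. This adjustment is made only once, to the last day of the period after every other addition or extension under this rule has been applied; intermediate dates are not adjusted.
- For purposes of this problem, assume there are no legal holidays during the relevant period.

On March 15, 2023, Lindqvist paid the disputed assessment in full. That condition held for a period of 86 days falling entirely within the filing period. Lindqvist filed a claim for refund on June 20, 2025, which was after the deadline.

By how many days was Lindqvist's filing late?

36 days

706 days after March 15, 2023 is February 18, 2025.
Tolling adds 86 days: February 18, 2025 + 86 days = May 15, 2025.
May 15, 2025 is a Thursday and not a legal holiday, so no extension applies.
The deadline is May 15, 2025; from May 15, 2025 to June 20, 2025 is 36 days.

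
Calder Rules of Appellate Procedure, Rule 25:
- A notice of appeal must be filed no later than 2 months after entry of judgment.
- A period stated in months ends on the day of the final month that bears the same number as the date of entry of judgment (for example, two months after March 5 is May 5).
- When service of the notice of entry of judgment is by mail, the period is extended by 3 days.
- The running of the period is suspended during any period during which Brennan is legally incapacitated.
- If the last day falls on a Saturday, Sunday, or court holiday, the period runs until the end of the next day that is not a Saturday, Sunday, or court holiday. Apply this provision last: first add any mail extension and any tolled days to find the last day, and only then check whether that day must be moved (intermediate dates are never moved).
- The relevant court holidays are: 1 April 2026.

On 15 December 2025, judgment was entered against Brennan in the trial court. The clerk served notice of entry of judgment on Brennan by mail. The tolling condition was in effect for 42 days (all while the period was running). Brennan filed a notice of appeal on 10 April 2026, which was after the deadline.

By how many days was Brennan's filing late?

8 days

2 months after 15 December 2025 is February 15, 2026.
Service was by mail, adding 3 days: February 15, 2026 + 3 days = February 18, 2026.
Tolling adds 42 days: February 18, 2026 + 42 days = April 1, 2026.
April 1, 2026 is a listed holiday. The next qualifying day is April 2, 2026.
The deadline is April 2, 2026; from April 2, 2026 to April 10, 2026 is 8 days.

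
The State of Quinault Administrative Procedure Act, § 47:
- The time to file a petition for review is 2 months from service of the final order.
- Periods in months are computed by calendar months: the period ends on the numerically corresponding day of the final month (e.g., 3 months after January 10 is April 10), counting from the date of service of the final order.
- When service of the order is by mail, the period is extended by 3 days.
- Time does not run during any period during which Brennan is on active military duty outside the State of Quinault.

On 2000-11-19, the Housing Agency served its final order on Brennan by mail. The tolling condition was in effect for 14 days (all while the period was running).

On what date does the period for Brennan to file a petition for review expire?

February 5, 2001

2 months after 2000-11-19 is January 19, 2001.
Service was by mail, adding 3 days: January 19, 2001 + 3 days = January 22, 2001.
Tolling adds 14 days: January 22, 2001 + 14 days = February 5, 2001.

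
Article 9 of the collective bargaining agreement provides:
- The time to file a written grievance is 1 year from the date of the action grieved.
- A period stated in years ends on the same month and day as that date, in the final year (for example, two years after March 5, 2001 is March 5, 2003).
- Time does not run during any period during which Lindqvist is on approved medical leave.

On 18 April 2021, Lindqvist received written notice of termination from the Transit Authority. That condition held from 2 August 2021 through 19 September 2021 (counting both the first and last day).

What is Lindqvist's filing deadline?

June 6, 2022

1 year after 18 April 2021 is April 18, 2022.
From August 2, 2021 through September 19, 2021 inclusive is 49 days; tolling adds 49 days: April 18, 2022 + 49 days = June 6, 2022.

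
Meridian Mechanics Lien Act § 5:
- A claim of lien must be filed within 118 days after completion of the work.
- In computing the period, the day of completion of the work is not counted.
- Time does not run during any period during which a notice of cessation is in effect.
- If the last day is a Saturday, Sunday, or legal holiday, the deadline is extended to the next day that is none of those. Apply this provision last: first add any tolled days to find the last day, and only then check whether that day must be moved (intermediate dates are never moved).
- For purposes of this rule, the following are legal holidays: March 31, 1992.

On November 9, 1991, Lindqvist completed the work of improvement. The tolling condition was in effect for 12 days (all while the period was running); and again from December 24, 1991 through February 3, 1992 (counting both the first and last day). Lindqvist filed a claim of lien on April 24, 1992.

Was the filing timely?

Yes

118 days after November 9, 1991 is March 6, 1992.
Tolling adds 12 days: March 6, 1992 + 12 days = March 18, 1992.
From December 24, 1991 through February 3, 1992 inclusive is 42 days; tolling adds 42 days: March 18, 1992 + 42 days = April 29, 1992.
April 29, 1992 is a Wednesday and not a legal holiday, so no extension applies.
The deadline is April 29, 1992; the filing on April 24, 1992 is on or before that date.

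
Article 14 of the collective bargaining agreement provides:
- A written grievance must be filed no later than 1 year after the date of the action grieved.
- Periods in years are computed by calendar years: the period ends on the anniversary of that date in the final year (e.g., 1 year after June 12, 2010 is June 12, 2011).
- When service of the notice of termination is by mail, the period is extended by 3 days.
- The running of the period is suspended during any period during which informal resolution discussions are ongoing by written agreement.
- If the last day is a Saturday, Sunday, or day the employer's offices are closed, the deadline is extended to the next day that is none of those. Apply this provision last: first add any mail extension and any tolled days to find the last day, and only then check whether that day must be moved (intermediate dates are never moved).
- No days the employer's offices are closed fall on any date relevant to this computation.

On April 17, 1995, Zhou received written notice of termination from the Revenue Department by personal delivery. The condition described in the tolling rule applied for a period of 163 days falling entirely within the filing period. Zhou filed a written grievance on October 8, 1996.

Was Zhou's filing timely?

No

1 year after April 17, 1995 is April 17, 1996.
Service was not by mail, so no mail extension applies.
Tolling adds 163 days: April 17, 1996 + 163 days = September 27, 1996.
September 27, 1996 is a Friday and not a day the employer's offices are closed, so no extension applies.
The deadline is September 27, 1996; the filing on October 8, 1996 is after that date.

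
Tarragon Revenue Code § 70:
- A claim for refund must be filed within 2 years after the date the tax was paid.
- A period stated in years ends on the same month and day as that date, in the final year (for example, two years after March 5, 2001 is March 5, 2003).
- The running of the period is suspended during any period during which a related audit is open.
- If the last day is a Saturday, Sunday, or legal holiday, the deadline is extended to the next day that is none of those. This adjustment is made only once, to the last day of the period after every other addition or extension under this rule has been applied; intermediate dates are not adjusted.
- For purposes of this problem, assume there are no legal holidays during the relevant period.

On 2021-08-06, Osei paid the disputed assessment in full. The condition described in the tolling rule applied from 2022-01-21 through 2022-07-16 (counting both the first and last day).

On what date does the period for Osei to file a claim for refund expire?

January 30, 2024

2 years after 2021-08-06 is August 6, 2023.
From January 21, 2022 through July 16, 2022 inclusive is 177 days; tolling adds 177 days: August 6, 2023 + 177 days = January 30, 2024.
January 30, 2024 is a Tuesday and not a legal holiday, so no extension applies.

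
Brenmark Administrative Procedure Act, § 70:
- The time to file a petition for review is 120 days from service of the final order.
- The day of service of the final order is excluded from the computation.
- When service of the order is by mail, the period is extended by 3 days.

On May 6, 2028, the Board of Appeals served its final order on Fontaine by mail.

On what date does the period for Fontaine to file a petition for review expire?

September 6, 2028

120 days after May 6, 2028 is September 3, 2028.
Service was by mail, adding 3 days: September 3, 2028 + 3 days = September 6, 2028.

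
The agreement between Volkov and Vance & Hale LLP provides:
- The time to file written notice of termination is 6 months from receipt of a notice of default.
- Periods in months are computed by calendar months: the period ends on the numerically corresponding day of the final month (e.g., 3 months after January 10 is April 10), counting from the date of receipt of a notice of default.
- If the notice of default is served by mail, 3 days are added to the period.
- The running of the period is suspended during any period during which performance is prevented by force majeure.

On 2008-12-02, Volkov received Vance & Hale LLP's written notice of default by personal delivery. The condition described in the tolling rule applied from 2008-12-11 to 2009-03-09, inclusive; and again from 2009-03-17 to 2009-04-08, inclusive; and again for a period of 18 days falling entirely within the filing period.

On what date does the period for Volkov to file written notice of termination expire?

6 months after 2008-12-02 is June 2, 2009.
Service was not by mail, so no mail extension applies.
From December 11, 2008 through March 9, 2009 inclusive is 89 days; tolling adds 89 days: June 2, 2009 + 89 days = August 30, 2009.
From March 17, 2009 through April 8, 2009 inclusive is 23 days; tolling adds 23 days: August 30, 2009 + 23 days = September 22, 2009.
Tolling adds 18 days: September 22, 2009 + 18 days = October 10, 2009.

October 10, 2009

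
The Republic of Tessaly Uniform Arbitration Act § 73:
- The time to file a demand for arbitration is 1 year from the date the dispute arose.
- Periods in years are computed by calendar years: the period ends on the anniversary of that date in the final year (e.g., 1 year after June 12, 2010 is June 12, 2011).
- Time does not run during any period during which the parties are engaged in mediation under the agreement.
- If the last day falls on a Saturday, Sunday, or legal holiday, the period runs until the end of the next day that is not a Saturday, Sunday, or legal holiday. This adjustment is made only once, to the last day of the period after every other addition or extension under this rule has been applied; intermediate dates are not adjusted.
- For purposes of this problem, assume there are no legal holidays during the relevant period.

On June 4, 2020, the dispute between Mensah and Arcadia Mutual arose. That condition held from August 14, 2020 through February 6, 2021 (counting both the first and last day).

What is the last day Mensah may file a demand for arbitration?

November 29, 2021

1 year after June 4, 2020 is June 4, 2021.
From August 14, 2020 through February 6, 2021 inclusive is 177 days; tolling adds 177 days: June 4, 2021 + 177 days = November 28, 2021.
November 28, 2021 is Sunday. The next qualifying day is November 29, 2021.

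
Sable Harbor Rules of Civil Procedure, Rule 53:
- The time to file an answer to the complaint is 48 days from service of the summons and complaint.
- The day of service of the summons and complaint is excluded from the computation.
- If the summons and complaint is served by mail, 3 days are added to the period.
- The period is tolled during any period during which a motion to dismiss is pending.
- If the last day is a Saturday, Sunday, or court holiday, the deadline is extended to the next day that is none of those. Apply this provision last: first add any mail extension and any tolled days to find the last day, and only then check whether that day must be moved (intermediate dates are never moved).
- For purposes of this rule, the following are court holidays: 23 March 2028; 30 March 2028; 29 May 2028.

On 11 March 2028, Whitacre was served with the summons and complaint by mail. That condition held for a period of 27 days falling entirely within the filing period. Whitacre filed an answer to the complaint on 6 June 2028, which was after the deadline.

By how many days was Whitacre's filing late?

48 days after 11 March 2028 is April 28, 2028.
Service was by mail, adding 3 days: April 28, 2028 + 3 days = May 1, 2028.
Tolling adds 27 days: May 1, 2028 + 27 days = May 28, 2028.
May 28, 2028 is Sunday; May 29, 2028 is a listed holiday. The next qualifying day is May 30, 2028.
The deadline is May 30, 2028; from May 30, 2028 to June 6, 2028 is 7 days.

7 days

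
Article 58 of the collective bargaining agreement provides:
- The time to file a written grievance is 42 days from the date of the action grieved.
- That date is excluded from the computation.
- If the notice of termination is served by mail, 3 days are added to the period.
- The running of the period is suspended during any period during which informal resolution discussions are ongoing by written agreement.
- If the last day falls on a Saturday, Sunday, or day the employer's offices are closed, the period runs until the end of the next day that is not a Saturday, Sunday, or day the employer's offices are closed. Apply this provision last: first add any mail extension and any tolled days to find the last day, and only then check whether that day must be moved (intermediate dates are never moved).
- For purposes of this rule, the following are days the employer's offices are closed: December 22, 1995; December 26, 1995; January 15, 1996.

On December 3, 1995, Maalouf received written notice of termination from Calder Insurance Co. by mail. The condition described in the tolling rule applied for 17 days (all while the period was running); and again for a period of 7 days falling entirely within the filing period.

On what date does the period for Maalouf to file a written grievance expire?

February 12, 1996

42 days after December 3, 1995 is January 14, 1996.
Service was by mail, adding 3 days: January 14, 1996 + 3 days = January 17, 1996.
Tolling adds 17 days: January 17, 1996 + 17 days = February 3, 1996.
Tolling adds 7 days: February 3, 1996 + 7 days = February 10, 1996.
February 10, 1996 is Saturday; February 11, 1996 is Sunday. The next qualifying day is February 12, 1996.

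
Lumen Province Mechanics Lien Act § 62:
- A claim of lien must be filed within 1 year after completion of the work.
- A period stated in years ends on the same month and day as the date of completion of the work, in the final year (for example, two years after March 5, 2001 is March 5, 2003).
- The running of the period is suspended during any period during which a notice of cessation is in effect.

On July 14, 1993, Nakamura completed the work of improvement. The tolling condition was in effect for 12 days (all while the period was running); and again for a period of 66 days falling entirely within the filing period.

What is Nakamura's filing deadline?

1 year after July 14, 1993 is July 14, 1994.
Tolling adds 12 days: July 14, 1994 + 12 days = July 26, 1994.
Tolling adds 66 days: July 26, 1994 + 66 days = September 30, 1994.

September 30, 1994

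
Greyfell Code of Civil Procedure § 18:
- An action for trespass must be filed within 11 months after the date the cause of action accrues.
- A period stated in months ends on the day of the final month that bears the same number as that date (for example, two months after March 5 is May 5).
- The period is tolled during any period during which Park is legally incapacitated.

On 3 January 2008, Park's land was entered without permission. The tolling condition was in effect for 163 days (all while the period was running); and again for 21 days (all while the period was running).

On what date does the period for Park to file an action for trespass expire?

11 months after 3 January 2008 is December 3, 2008.
Tolling adds 163 days: December 3, 2008 + 163 days = May 15, 2009.
Tolling adds 21 days: May 15, 2009 + 21 days = June 5, 2009.

June 5, 2009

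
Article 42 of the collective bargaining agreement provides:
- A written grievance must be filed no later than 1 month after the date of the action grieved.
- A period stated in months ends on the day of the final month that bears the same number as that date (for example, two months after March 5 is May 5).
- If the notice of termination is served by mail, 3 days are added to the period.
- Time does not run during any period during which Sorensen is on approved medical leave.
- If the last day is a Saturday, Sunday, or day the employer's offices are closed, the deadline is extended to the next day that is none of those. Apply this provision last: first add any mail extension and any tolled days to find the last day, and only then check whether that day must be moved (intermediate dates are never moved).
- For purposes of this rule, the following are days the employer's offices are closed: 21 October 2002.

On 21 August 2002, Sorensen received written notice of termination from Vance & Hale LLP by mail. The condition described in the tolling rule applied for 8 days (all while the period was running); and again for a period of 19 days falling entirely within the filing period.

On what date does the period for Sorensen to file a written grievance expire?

1 month after 21 August 2002 is September 21, 2002.
Service was by mail, adding 3 days: September 21, 2002 + 3 days = September 24, 2002.
Tolling adds 8 days: September 24, 2002 + 8 days = October 2, 2002.
Tolling adds 19 days: October 2, 2002 + 19 days = October 21, 2002.
October 21, 2002 is a listed holiday. The next qualifying day is October 22, 2002.

October 22, 2002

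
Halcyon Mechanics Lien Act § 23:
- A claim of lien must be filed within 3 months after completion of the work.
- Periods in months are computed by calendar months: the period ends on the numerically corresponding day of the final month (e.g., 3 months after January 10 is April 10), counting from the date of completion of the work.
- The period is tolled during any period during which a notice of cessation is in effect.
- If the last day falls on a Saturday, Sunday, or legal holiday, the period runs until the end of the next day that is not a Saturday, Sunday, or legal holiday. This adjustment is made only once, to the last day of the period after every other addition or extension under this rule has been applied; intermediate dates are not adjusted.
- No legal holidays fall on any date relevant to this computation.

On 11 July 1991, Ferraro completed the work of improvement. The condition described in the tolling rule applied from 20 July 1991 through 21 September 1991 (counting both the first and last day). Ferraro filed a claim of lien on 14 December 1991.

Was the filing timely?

3 months after 11 July 1991 is October 11, 1991.
From July 20, 1991 through September 21, 1991 inclusive is 64 days; tolling adds 64 days: October 11, 1991 + 64 days = December 14, 1991.
December 14, 1991 is Saturday; December 15, 1991 is Sunday. The next qualifying day is December 16, 1991.
The deadline is December 16, 1991; the filing on December 14, 1991 is on or before that date.

Yes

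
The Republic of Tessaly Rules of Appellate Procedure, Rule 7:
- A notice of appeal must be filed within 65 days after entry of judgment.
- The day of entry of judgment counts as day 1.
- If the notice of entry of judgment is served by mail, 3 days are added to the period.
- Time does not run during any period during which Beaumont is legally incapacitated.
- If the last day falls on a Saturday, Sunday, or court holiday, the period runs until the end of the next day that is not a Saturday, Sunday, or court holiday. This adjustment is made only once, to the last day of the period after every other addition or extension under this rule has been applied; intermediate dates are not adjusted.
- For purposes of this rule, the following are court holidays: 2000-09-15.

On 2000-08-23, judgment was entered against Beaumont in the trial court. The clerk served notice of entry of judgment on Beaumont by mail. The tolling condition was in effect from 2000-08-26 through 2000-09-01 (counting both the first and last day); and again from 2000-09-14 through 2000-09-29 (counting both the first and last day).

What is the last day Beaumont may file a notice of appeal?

Counting 2000-08-23 as day 1, day 65 is October 26, 2000.
Service was by mail, adding 3 days: October 26, 2000 + 3 days = October 29, 2000.
From August 26, 2000 through September 1, 2000 inclusive is 7 days; tolling adds 7 days: October 29, 2000 + 7 days = November 5, 2000.
From September 14, 2000 through September 29, 2000 inclusive is 16 days; tolling adds 16 days: November 5, 2000 + 16 days = November 21, 2000.
November 21, 2000 is a Tuesday and not a court holiday, so no extension applies.

November 21, 2000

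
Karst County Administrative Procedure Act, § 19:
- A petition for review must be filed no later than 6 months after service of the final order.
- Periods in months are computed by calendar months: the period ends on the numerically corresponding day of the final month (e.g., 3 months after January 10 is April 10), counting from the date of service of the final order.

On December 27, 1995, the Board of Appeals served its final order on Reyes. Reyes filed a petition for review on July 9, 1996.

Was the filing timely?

No

6 months after December 27, 1995 is June 27, 1996.
The deadline is June 27, 1996; the filing on July 9, 1996 is after that date.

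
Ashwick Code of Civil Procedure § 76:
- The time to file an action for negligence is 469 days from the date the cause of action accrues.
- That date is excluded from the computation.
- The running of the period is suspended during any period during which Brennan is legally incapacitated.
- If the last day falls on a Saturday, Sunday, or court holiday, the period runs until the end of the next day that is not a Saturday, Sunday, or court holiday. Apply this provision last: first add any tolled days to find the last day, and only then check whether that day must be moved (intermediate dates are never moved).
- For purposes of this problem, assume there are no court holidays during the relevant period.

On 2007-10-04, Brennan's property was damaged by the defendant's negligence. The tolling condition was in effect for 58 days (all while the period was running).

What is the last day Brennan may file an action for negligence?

469 days after 2007-10-04 is January 15, 2009.
Tolling adds 58 days: January 15, 2009 + 58 days = March 14, 2009.
March 14, 2009 is Saturday; March 15, 2009 is Sunday. The next qualifying day is March 16, 2009.

March 16, 2009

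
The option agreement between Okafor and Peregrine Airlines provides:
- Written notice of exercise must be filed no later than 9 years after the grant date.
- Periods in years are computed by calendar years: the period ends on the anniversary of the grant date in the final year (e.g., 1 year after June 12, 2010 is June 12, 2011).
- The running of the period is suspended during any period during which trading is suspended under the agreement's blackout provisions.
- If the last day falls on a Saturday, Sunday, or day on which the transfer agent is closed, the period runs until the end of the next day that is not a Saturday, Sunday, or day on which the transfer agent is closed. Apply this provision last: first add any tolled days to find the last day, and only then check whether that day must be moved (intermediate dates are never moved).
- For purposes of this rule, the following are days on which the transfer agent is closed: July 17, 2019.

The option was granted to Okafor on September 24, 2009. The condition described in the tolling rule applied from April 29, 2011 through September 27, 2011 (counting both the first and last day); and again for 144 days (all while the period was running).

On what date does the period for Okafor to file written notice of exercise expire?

9 years after September 24, 2009 is September 24, 2018.
From April 29, 2011 through September 27, 2011 inclusive is 152 days; tolling adds 152 days: September 24, 2018 + 152 days = February 23, 2019.
Tolling adds 144 days: February 23, 2019 + 144 days = July 17, 2019.
July 17, 2019 is a listed holiday. The next qualifying day is July 18, 2019.

July 18, 2019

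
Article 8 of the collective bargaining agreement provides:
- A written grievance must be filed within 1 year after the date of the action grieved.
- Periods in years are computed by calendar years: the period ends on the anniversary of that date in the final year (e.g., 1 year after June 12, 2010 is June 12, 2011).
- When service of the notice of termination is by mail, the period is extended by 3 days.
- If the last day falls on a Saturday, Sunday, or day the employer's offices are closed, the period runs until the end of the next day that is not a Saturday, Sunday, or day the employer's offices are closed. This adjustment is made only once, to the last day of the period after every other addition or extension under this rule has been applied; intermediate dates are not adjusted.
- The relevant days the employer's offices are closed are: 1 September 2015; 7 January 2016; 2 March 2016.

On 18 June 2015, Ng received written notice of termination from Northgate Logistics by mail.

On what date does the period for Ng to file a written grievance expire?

June 21, 2016

1 year after 18 June 2015 is June 18, 2016.
Service was by mail, adding 3 days: June 18, 2016 + 3 days = June 21, 2016.
June 21, 2016 is a Tuesday and not a day the employer's offices are closed, so no extension applies.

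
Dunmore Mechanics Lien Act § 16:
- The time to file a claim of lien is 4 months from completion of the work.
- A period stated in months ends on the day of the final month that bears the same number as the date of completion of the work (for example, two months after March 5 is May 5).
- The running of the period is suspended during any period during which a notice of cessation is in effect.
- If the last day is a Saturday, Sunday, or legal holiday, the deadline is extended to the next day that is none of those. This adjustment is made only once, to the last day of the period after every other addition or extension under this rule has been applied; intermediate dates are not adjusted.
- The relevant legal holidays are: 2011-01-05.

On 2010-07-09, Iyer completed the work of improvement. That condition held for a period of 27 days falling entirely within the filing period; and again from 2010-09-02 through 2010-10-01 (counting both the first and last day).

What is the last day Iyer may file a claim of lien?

4 months after 2010-07-09 is November 9, 2010.
Tolling adds 27 days: November 9, 2010 + 27 days = December 6, 2010.
From September 2, 2010 through October 1, 2010 inclusive is 30 days; tolling adds 30 days: December 6, 2010 + 30 days = January 5, 2011.
January 5, 2011 is a listed holiday. The next qualifying day is January 6, 2011.

January 6, 2011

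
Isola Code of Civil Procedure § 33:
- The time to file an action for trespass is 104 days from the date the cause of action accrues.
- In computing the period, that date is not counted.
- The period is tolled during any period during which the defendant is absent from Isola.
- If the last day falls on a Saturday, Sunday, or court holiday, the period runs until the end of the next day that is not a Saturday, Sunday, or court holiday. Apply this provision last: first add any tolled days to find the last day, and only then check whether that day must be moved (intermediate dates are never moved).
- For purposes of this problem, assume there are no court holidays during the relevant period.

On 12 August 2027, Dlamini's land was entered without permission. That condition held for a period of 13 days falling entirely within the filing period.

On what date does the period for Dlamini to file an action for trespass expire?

December 7, 2027

104 days after 12 August 2027 is November 24, 2027.
Tolling adds 13 days: November 24, 2027 + 13 days = December 7, 2027.
December 7, 2027 is a Tuesday and not a court holiday, so no extension applies.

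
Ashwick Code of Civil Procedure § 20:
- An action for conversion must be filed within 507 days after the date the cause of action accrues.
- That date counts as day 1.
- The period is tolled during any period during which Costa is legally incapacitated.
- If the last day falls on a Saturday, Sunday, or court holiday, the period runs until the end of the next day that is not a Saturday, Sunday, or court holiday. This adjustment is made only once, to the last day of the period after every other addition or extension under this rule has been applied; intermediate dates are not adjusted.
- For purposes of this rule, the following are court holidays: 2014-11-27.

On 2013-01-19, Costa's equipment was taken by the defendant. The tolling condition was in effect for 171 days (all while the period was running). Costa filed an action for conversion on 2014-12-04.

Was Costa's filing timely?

No

Counting 2013-01-19 as day 1, day 507 is June 9, 2014.
Tolling adds 171 days: June 9, 2014 + 171 days = November 27, 2014.
November 27, 2014 is a listed holiday. The next qualifying day is November 28, 2014.
The deadline is November 28, 2014; the filing on December 4, 2014 is after that date.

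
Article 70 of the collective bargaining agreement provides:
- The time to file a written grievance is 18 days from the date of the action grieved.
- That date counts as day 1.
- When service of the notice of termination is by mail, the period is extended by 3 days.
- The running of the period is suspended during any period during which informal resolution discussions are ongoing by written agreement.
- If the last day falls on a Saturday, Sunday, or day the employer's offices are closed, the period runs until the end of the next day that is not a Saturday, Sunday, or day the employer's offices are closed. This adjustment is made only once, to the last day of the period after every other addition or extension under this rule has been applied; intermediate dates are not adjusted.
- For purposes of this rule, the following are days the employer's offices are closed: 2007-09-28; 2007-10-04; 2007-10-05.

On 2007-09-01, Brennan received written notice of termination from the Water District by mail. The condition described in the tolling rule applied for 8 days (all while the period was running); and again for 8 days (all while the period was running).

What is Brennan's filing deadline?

October 8, 2007

Counting 2007-09-01 as day 1, day 18 is September 18, 2007.
Service was by mail, adding 3 days: September 18, 2007 + 3 days = September 21, 2007.
Tolling adds 8 days: September 21, 2007 + 8 days = September 29, 2007.
Tolling adds 8 days: September 29, 2007 + 8 days = October 7, 2007.
October 7, 2007 is Sunday. The next qualifying day is October 8, 2007.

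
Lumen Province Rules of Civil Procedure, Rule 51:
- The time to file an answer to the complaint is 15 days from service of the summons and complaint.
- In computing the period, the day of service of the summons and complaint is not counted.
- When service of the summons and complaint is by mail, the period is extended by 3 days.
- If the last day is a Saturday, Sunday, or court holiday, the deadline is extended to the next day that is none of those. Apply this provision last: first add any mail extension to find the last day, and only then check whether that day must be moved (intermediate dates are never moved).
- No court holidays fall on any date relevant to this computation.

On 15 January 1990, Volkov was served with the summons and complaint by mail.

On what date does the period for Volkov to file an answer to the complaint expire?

February 2, 1990

15 days after 15 January 1990 is January 30, 1990.
Service was by mail, adding 3 days: January 30, 1990 + 3 days = February 2, 1990.
February 2, 1990 is a Friday and not a court holiday, so no extension applies.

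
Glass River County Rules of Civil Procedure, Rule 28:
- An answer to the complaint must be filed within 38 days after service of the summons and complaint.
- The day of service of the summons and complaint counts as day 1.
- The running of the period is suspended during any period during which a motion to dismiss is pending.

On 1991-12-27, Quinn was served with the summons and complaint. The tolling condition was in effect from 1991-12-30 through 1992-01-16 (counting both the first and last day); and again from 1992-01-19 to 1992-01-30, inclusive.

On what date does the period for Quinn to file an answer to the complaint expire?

March 3, 1992

Counting 1991-12-27 as day 1, day 38 is February 2, 1992.
From December 30, 1991 through January 16, 1992 inclusive is 18 days; tolling adds 18 days: February 2, 1992 + 18 days = February 20, 1992.
From January 19, 1992 through January 30, 1992 inclusive is 12 days; tolling adds 12 days: February 20, 1992 + 12 days = March 3, 1992.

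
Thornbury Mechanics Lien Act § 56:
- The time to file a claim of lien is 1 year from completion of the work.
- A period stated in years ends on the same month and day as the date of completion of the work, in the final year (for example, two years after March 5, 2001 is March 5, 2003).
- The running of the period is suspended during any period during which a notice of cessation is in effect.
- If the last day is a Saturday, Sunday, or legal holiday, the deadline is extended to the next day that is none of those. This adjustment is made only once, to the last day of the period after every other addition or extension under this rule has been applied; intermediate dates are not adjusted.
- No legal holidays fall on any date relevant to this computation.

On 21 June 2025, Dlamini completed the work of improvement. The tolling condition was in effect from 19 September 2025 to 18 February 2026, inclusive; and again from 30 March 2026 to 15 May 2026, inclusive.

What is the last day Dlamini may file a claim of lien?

January 7, 2027

1 year after 21 June 2025 is June 21, 2026.
From September 19, 2025 through February 18, 2026 inclusive is 153 days; tolling adds 153 days: June 21, 2026 + 153 days = November 21, 2026.
From March 30, 2026 through May 15, 2026 inclusive is 47 days; tolling adds 47 days: November 21, 2026 + 47 days = January 7, 2027.
January 7, 2027 is a Thursday and not a legal holiday, so no extension applies.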